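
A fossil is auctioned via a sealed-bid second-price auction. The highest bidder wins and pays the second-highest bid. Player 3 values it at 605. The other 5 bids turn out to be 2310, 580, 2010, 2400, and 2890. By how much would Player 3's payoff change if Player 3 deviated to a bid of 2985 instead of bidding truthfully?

-2285

The highest competing bid is 2890.
Bidding truthfully at 605: the top bid is 2890 (a rival), so Player 3 loses. Payoff = 0.
Bidding 2985: Player 3 has the top bid, wins, and pays the second-highest bid 2890. Payoff = 605 − 2890 = -2285.
Change = -2285 − 0 = -2285.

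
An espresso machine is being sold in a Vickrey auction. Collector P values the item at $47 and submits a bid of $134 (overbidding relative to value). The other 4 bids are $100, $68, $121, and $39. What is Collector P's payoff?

Payoff = -$74.

Highest competing bid: $121.
Collector P's bid $134 is the highest overall, so Collector P wins and pays the second-highest bid, $121.
Payoff = value − price = $47 − $121 = -$74.
Overbidding won the item at a price above value — truthful bidding would have avoided this loss.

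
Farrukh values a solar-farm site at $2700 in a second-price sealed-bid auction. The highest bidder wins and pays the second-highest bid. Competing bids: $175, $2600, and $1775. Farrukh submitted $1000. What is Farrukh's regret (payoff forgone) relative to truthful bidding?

Regret: $100.

The highest competing bid is $2600.
Bidding truthfully at $2700: Farrukh has the top bid, wins, and pays the second-highest bid $2600. Payoff = $2700 − $2600 = $100.
Bidding $1000: the top bid is $2600 (a rival), so Farrukh loses. Payoff = $0.
Regret = truthful payoff − actual payoff = $100 − $0 = $100.
Deviating from a truthful bid can only lose payoff in a second-price auction — never gain.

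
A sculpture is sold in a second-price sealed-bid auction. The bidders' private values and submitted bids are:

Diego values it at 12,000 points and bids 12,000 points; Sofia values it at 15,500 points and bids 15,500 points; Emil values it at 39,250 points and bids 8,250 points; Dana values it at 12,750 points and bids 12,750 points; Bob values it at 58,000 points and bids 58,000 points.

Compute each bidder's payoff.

Bids in descending order: Bob 58,000 points, then Sofia 15,500 points, then Dana 12,750 points, then Diego 12,000 points, then Emil 8,250 points.
Bob has the top bid and wins; the price is the second-highest bid, 15,500 points.
Bob's payoff = 58,000 points − 15,500 points = 42,500 points. All other bidders lose, so their payoff is 0.

Diego 0 points, Sofia 0 points, Emil 0 points, Dana 0 points, Bob 42,500 points.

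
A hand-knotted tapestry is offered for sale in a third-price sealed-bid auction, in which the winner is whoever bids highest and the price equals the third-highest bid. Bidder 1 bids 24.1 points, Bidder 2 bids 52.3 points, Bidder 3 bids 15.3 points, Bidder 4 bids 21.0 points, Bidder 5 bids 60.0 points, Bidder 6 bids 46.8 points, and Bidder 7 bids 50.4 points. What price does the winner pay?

50.4 points

Sorted high to low: Bidder 5 60.0 points; Bidder 2 52.3 points; Bidder 7 50.4 points; Bidder 6 46.8 points; Bidder 1 24.1 points; Bidder 4 21.0 points; Bidder 3 15.3 points.
Bidder 5 is the highest bidder, so Bidder 5 wins.
Under the third-price rule, the price is the third-highest bid: 50.4 points.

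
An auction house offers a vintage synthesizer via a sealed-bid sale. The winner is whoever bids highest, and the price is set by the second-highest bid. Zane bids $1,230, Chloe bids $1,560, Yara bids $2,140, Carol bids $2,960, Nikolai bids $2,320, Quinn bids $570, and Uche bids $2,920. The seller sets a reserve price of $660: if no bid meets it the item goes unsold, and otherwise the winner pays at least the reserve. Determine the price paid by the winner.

Bids in descending order: Carol $2,960, then Uche $2,920, then Nikolai $2,320, then Yara $2,140, then Chloe $1,560, then Zane $1,230, then Quinn $570.
Carol has the highest bid, so Carol wins.
The second-highest bid is $2,920, which exceeds the reserve, so that sets the price.

Price paid: $2,920.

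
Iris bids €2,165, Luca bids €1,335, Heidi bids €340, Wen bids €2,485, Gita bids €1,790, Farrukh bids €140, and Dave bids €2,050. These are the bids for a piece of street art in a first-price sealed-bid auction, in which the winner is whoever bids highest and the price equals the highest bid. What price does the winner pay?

Ordered from highest: Wen €2,485 > Iris €2,165 > Dave €2,050 > Gita €1,790 > Luca €1,335 > Heidi €340 > Farrukh €140.
Wen is the highest bidder, so Wen wins.
Under the first-price rule, the price is the highest bid: €2,485.

€2,485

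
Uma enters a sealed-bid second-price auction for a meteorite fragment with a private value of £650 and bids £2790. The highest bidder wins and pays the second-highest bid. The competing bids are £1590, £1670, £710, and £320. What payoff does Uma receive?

Highest competing bid: £1670.
Uma's bid £2790 is the highest overall, so Uma wins and pays the second-highest bid, £1670.
Payoff = value − price = £650 − £1670 = -£1020.
Overbidding won the item at a price above value — truthful bidding would have avoided this loss.

-£1020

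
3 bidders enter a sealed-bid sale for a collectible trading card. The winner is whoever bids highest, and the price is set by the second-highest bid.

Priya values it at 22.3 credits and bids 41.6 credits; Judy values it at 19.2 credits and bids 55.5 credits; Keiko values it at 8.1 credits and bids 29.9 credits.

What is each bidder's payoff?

Ranking the bids: Judy 55.5 credits > Priya 41.6 credits > Keiko 29.9 credits.
Judy has the top bid and wins; the price is the second-highest bid, 41.6 credits.
Judy's payoff = 19.2 credits − 41.6 credits = -22.4 credits. All other bidders lose, so their payoff is 0.

Priya 0.0 credits, Judy -22.4 credits, Keiko 0.0 credits.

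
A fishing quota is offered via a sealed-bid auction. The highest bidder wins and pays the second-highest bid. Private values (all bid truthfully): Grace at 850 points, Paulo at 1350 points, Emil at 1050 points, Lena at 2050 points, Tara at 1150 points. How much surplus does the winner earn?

700 points

Ordered from highest: Lena 2050 points, then Paulo 1350 points, then Tara 1150 points, then Emil 1050 points, then Grace 850 points.
Lena wins with the top bid and pays the second-highest, 1350 points.
Surplus = 2050 points − 1350 points = 700 points.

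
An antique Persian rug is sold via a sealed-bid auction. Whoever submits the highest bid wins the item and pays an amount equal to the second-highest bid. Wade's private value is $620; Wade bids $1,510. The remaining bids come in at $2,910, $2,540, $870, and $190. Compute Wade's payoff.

Payoff = $0.

Highest competing bid: $2,910.
Wade's bid $1,510 is not the highest, so Wade loses, pays nothing, and earns zero payoff.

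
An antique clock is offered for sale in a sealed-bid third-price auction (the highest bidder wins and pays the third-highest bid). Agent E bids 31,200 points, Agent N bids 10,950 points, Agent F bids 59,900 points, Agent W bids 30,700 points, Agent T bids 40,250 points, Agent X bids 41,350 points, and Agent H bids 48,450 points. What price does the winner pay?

Bids in descending order: Agent F 59,900 points, then Agent H 48,450 points, then Agent X 41,350 points, then Agent T 40,250 points, then Agent E 31,200 points, then Agent W 30,700 points, then Agent N 10,950 points.
Agent F is the highest bidder, so Agent F wins.
Under the third-price rule, the price is the third-highest bid: 41,350 points.

41,350 points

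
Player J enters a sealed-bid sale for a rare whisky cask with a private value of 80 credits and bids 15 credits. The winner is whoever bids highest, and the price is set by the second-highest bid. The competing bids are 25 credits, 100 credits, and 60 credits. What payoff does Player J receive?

Highest competing bid: 100 credits.
Player J's bid 15 credits is not the highest, so Player J loses, pays nothing, and earns zero payoff.

Payoff = 0 credits.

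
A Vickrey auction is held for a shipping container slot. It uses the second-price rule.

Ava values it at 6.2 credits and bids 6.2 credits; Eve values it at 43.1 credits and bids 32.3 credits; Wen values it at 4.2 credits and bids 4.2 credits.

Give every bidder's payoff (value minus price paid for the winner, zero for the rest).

Sorted high to low: Eve 32.3 credits > Ava 6.2 credits > Wen 4.2 credits.
Eve has the top bid and wins; the price is the second-highest bid, 6.2 credits.
Eve's payoff = 43.1 credits − 6.2 credits = 36.9 credits. All other bidders lose, so their payoff is 0.

Payoffs: Ava 0.0 credits, Eve 36.9 credits, Wen 0.0 credits.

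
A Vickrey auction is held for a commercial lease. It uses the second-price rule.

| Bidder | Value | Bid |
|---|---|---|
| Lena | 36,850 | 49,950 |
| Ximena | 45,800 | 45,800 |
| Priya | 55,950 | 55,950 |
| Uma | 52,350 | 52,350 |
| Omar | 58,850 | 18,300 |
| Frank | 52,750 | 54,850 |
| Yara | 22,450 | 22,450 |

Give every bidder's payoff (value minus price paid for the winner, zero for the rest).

Ordered from highest: Priya 55,950, then Frank 54,850, then Uma 52,350, then Lena 49,950, then Ximena 45,800, then Yara 22,450, then Omar 18,300.
Priya has the top bid and wins; the price is the second-highest bid, 54,850.
Priya's payoff = 55,950 − 54,850 = 1,100. All other bidders lose, so their payoff is 0.

Payoffs: Lena 0, Ximena 0, Priya 1,100, Uma 0, Omar 0, Frank 0, Yara 0.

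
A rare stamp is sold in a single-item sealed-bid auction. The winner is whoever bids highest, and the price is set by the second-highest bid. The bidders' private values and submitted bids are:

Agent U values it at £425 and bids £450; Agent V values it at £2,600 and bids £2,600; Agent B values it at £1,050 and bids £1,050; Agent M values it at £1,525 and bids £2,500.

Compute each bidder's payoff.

Payoffs: Agent U £0, Agent V £100, Agent B £0, Agent M £0.

Ordered from highest: Agent V £2,600; Agent M £2,500; Agent B £1,050; Agent U £450.
Agent V has the top bid and wins; the price is the second-highest bid, £2,500.
Agent V's payoff = £2,600 − £2,500 = £100. All other bidders lose, so their payoff is 0.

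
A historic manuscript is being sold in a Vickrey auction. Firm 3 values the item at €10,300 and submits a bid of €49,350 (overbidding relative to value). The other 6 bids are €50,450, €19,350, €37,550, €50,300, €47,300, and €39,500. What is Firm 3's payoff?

Highest competing bid: €50,450.
Firm 3's bid €49,350 is not the highest, so Firm 3 loses, pays nothing, and earns zero payoff.

Payoff = €0.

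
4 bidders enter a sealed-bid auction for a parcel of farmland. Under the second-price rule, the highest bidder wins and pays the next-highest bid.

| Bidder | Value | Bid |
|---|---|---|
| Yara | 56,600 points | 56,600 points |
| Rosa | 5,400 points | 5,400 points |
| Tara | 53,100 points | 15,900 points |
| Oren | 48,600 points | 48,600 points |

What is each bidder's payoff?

Sorted high to low: Yara 56,600 points; Oren 48,600 points; Tara 15,900 points; Rosa 5,400 points.
Yara has the top bid and wins; the price is the second-highest bid, 48,600 points.
Yara's payoff = 56,600 points − 48,600 points = 8,000 points. All other bidders lose, so their payoff is 0.

Yara 8,000 points, Rosa 0 points, Tara 0 points, Oren 0 points.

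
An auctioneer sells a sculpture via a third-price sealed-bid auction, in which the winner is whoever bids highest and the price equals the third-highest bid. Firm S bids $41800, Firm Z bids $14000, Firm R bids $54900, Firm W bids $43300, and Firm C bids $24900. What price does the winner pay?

Ordered from highest: Firm R $54900 > Firm W $43300 > Firm S $41800 > Firm C $24900 > Firm Z $14000.
Firm R is the highest bidder, so Firm R wins.
Under the third-price rule, the price is the third-highest bid: $41800.

$41800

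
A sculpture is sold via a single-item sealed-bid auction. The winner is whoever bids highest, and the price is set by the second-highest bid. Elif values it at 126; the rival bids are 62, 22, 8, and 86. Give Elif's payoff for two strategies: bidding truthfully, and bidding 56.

Truthful: 40; alternative: 0.

The highest competing bid is 86.
Bidding truthfully at 126: Elif has the top bid, wins, and pays the second-highest bid 86. Payoff = 126 − 86 = 40.
Bidding 56: the top bid is 86 (a rival), so Elif loses. Payoff = 0.
Deviating from a truthful bid can only lose payoff in a second-price auction — never gain.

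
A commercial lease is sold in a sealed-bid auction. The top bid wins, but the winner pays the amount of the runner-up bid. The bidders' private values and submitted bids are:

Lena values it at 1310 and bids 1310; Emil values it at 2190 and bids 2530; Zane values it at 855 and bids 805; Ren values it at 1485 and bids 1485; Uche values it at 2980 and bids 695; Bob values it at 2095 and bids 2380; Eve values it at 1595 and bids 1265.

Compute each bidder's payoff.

Lena 0, Emil -190, Zane 0, Ren 0, Uche 0, Bob 0, Eve 0.

Ranking the bids: Emil 2530 > Bob 2380 > Ren 1485 > Lena 1310 > Eve 1265 > Zane 805 > Uche 695.
Emil has the top bid and wins; the price is the second-highest bid, 2380.
Emil's payoff = 2190 − 2380 = -190. All other bidders lose, so their payoff is 0.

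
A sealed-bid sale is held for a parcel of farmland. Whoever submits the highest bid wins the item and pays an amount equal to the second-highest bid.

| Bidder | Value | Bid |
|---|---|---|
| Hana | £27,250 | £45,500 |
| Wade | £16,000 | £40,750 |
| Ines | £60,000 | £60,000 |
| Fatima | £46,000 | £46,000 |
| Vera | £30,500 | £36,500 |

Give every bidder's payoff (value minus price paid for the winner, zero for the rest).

Bids in descending order: Ines £60,000; Fatima £46,000; Hana £45,500; Wade £40,750; Vera £36,500.
Ines has the top bid and wins; the price is the second-highest bid, £46,000.
Ines's payoff = £60,000 − £46,000 = £14,000. All other bidders lose, so their payoff is 0.

Hana £0, Wade £0, Ines £14,000, Fatima £0, Vera £0.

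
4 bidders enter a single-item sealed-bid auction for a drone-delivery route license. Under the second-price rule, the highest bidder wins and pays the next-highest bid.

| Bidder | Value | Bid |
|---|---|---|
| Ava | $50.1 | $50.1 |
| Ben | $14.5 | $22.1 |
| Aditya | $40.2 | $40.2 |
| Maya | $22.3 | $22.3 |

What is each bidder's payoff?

Ava $9.9, Ben $0.0, Aditya $0.0, Maya $0.0.

Ranking the bids: Ava $50.1 > Aditya $40.2 > Maya $22.3 > Ben $22.1.
Ava has the top bid and wins; the price is the second-highest bid, $40.2.
Ava's payoff = $50.1 − $40.2 = $9.9. All other bidders lose, so their payoff is 0.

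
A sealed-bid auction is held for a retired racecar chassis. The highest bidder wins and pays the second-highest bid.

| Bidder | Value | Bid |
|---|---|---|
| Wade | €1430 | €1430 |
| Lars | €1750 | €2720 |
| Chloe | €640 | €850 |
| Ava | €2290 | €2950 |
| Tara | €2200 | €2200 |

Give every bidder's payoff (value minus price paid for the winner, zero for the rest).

Payoffs: Wade €0, Lars €0, Chloe €0, Ava -€430, Tara €0.

Sorted high to low: Ava €2950, then Lars €2720, then Tara €2200, then Wade €1430, then Chloe €850.
Ava has the top bid and wins; the price is the second-highest bid, €2720.
Ava's payoff = €2290 − €2720 = -€430. All other bidders lose, so their payoff is 0.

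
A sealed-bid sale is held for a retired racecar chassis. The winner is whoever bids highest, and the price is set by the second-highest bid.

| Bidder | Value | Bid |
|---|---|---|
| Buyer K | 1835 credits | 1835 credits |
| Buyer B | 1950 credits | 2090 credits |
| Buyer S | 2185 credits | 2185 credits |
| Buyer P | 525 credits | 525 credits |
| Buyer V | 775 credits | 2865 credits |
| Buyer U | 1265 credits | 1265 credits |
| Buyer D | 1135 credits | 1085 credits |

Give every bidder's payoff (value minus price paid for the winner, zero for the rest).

Payoffs: Buyer K 0 credits, Buyer B 0 credits, Buyer S 0 credits, Buyer P 0 credits, Buyer V -1410 credits, Buyer U 0 credits, Buyer D 0 credits.

Ordered from highest: Buyer V 2865 credits; Buyer S 2185 credits; Buyer B 2090 credits; Buyer K 1835 credits; Buyer U 1265 credits; Buyer D 1085 credits; Buyer P 525 credits.
Buyer V has the top bid and wins; the price is the second-highest bid, 2185 credits.
Buyer V's payoff = 775 credits − 2185 credits = -1410 credits. All other bidders lose, so their payoff is 0.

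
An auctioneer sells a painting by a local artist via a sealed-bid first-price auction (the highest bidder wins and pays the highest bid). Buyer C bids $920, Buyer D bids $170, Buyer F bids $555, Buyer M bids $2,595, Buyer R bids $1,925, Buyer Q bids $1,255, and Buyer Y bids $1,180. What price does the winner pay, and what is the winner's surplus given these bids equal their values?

Price $2,595; surplus $0.

Ordered from highest: Buyer M $2,595; Buyer R $1,925; Buyer Q $1,255; Buyer Y $1,180; Buyer C $920; Buyer F $555; Buyer D $170.
Buyer M is the highest bidder, so Buyer M wins.
Under the first-price rule, the price is the highest bid: $2,595.
Surplus = $2,595 − $2,595 = $0.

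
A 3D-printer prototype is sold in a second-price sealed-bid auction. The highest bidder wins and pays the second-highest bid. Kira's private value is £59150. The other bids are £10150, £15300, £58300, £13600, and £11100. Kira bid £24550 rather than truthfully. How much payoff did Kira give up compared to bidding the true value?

The highest competing bid is £58300.
Bidding truthfully at £59150: Kira has the top bid, wins, and pays the second-highest bid £58300. Payoff = £59150 − £58300 = £850.
Bidding £24550: the top bid is £58300 (a rival), so Kira loses. Payoff = £0.
Regret = truthful payoff − actual payoff = £850 − £0 = £850.
This is the dominant-strategy logic: truthful bidding weakly beats any alternative.

Regret: £850.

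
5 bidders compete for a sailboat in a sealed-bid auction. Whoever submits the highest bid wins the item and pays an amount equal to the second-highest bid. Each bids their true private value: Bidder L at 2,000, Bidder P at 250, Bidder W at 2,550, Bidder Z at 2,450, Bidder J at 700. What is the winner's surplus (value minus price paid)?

100

Sorted high to low: Bidder W 2,550; Bidder Z 2,450; Bidder L 2,000; Bidder J 700; Bidder P 250.
Bidder W wins with the top bid and pays the second-highest, 2,450.
Surplus = 2,550 − 2,450 = 100.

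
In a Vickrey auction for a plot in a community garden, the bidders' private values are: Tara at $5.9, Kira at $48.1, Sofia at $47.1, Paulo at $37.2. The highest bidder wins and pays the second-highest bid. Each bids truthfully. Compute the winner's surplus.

Bids in descending order: Kira $48.1 > Sofia $47.1 > Paulo $37.2 > Tara $5.9.
Kira wins with the top bid and pays the second-highest, $47.1.
Surplus = $48.1 − $47.1 = $1.0.

Winner's surplus: $1.0.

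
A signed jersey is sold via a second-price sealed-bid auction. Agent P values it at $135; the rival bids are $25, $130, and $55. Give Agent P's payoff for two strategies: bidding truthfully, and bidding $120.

(a) $5  (b) $0

The highest competing bid is $130.
Bidding truthfully at $135: Agent P has the top bid, wins, and pays the second-highest bid $130. Payoff = $135 − $130 = $5.
Bidding $120: the top bid is $130 (a rival), so Agent P loses. Payoff = $0.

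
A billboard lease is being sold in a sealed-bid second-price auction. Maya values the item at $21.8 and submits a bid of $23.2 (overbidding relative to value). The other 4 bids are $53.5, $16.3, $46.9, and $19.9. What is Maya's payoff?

$0.0

Highest competing bid: $53.5.
Maya's bid $23.2 is not the highest, so Maya loses, pays nothing, and earns zero payoff.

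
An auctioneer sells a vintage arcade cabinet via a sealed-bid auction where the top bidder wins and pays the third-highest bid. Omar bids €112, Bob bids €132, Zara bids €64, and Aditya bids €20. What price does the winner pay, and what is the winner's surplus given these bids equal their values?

Price €64; surplus €68.

Sorted high to low: Bob €132; Omar €112; Zara €64; Aditya €20.
Bob is the highest bidder, so Bob wins.
Under the third-price rule, the price is the third-highest bid: €64.
Surplus = €132 − €64 = €68.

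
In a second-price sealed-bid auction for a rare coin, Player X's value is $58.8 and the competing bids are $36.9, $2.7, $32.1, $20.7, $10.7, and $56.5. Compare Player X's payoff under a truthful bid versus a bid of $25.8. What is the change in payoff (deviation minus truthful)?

Change in payoff: -$2.3.

The highest competing bid is $56.5.
Bidding truthfully at $58.8: Player X has the top bid, wins, and pays the second-highest bid $56.5. Payoff = $58.8 − $56.5 = $2.3.
Bidding $25.8: the top bid is $56.5 (a rival), so Player X loses. Payoff = $0.0.
Change = $0.0 − $2.3 = -$2.3.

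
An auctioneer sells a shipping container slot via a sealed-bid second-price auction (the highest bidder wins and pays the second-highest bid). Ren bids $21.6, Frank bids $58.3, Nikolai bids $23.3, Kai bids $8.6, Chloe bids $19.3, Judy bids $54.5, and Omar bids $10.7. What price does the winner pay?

Ordered from highest: Frank $58.3, then Judy $54.5, then Nikolai $23.3, then Ren $21.6, then Chloe $19.3, then Omar $10.7, then Kai $8.6.
Frank is the highest bidder, so Frank wins.
Under the second-price rule, the price is the second-highest bid: $54.5.

$54.5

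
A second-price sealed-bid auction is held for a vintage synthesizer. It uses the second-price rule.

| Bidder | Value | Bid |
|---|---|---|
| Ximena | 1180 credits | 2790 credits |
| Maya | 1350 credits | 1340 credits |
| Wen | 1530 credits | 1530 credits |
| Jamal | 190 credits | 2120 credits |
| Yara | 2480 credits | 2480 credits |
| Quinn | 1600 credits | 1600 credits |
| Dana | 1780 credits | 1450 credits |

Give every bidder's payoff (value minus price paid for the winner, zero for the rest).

Payoffs: Ximena -1300 credits, Maya 0 credits, Wen 0 credits, Jamal 0 credits, Yara 0 credits, Quinn 0 credits, Dana 0 credits.

Sorted high to low: Ximena 2790 credits, then Yara 2480 credits, then Jamal 2120 credits, then Quinn 1600 credits, then Wen 1530 credits, then Dana 1450 credits, then Maya 1340 credits.
Ximena has the top bid and wins; the price is the second-highest bid, 2480 credits.
Ximena's payoff = 1180 credits − 2480 credits = -1300 credits. All other bidders lose, so their payoff is 0.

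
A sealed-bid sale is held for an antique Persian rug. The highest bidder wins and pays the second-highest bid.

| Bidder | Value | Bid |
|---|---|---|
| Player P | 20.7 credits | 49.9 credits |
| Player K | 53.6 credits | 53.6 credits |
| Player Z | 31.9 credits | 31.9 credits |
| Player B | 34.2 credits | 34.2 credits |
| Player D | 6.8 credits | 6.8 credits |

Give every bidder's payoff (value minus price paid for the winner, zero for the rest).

Player P 0.0 credits, Player K 3.7 credits, Player Z 0.0 credits, Player B 0.0 credits, Player D 0.0 credits.

Sorted high to low: Player K 53.6 credits, then Player P 49.9 credits, then Player B 34.2 credits, then Player Z 31.9 credits, then Player D 6.8 credits.
Player K has the top bid and wins; the price is the second-highest bid, 49.9 credits.
Player K's payoff = 53.6 credits − 49.9 credits = 3.7 credits. All other bidders lose, so their payoff is 0.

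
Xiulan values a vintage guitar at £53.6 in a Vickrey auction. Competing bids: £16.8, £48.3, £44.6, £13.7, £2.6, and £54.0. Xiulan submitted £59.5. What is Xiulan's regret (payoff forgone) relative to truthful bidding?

The highest competing bid is £54.0.
Bidding truthfully at £53.6: the top bid is £54.0 (a rival), so Xiulan loses. Payoff = £0.0.
Bidding £59.5: Xiulan has the top bid, wins, and pays the second-highest bid £54.0. Payoff = £53.6 − £54.0 = -£0.4.
Regret = truthful payoff − actual payoff = £0.0 − -£0.4 = £0.4.

Regret: £0.4.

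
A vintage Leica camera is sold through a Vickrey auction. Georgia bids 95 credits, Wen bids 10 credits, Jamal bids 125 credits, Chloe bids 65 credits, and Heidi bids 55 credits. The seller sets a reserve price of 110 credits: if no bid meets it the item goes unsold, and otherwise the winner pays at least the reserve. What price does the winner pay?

110 credits

Ranking the bids: Jamal 125 credits > Georgia 95 credits > Chloe 65 credits > Heidi 55 credits > Wen 10 credits.
Jamal has the highest bid, so Jamal wins.
The second-highest bid is 95 credits, but the reserve 110 credits is higher, so the price is the reserve.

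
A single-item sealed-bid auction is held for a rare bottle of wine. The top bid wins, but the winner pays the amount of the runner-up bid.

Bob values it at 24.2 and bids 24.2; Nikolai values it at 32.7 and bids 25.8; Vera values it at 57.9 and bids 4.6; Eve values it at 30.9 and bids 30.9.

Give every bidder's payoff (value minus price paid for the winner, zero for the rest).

Ordered from highest: Eve 30.9, then Nikolai 25.8, then Bob 24.2, then Vera 4.6.
Eve has the top bid and wins; the price is the second-highest bid, 25.8.
Eve's payoff = 30.9 − 25.8 = 5.1. All other bidders lose, so their payoff is 0.

Payoffs: Bob 0.0, Nikolai 0.0, Vera 0.0, Eve 5.1.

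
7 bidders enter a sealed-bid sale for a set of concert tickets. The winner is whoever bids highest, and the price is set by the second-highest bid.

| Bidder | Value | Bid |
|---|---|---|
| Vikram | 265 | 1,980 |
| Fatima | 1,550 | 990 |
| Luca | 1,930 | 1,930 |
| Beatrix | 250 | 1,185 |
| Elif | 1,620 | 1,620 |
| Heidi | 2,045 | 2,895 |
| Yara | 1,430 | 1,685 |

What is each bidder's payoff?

Vikram 0, Fatima 0, Luca 0, Beatrix 0, Elif 0, Heidi 65, Yara 0.

Bids in descending order: Heidi 2,895; Vikram 1,980; Luca 1,930; Yara 1,685; Elif 1,620; Beatrix 1,185; Fatima 990.
Heidi has the top bid and wins; the price is the second-highest bid, 1,980.
Heidi's payoff = 2,045 − 1,980 = 65. All other bidders lose, so their payoff is 0.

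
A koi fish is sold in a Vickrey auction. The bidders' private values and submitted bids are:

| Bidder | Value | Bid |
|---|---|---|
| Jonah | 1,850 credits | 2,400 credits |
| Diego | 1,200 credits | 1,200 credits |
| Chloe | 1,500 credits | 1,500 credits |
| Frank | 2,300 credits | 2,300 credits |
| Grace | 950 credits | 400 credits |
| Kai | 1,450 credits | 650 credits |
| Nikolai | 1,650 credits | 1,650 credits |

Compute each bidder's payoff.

Sorted high to low: Jonah 2,400 credits; Frank 2,300 credits; Nikolai 1,650 credits; Chloe 1,500 credits; Diego 1,200 credits; Kai 650 credits; Grace 400 credits.
Jonah has the top bid and wins; the price is the second-highest bid, 2,300 credits.
Jonah's payoff = 1,850 credits − 2,300 credits = -450 credits. All other bidders lose, so their payoff is 0.

Payoffs: Jonah -450 credits, Diego 0 credits, Chloe 0 credits, Frank 0 credits, Grace 0 credits, Kai 0 credits, Nikolai 0 credits.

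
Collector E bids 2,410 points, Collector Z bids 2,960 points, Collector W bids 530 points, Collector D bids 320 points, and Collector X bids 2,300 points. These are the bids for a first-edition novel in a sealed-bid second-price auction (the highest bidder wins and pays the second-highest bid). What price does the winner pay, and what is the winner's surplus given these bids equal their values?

Ordered from highest: Collector Z 2,960 points > Collector E 2,410 points > Collector X 2,300 points > Collector W 530 points > Collector D 320 points.
Collector Z is the highest bidder, so Collector Z wins.
Under the second-price rule, the price is the second-highest bid: 2,410 points.
Surplus = 2,960 points − 2,410 points = 550 points.

The winner pays 2,410 points for a surplus of 550 points.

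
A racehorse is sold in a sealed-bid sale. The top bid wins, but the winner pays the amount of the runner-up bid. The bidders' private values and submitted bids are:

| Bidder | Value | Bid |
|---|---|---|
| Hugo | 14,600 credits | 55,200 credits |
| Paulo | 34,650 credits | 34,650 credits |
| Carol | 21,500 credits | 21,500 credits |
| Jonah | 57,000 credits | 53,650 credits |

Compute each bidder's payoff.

Sorted high to low: Hugo 55,200 credits, then Jonah 53,650 credits, then Paulo 34,650 credits, then Carol 21,500 credits.
Hugo has the top bid and wins; the price is the second-highest bid, 53,650 credits.
Hugo's payoff = 14,600 credits − 53,650 credits = -39,050 credits. All other bidders lose, so their payoff is 0.

Payoffs: Hugo -39,050 credits, Paulo 0 credits, Carol 0 credits, Jonah 0 credits.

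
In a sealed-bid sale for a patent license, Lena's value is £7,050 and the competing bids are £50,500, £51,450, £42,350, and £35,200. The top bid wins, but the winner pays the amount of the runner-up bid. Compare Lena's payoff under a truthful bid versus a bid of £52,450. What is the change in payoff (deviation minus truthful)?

The highest competing bid is £51,450.
Bidding truthfully at £7,050: the top bid is £51,450 (a rival), so Lena loses. Payoff = £0.
Bidding £52,450: Lena has the top bid, wins, and pays the second-highest bid £51,450. Payoff = £7,050 − £51,450 = -£44,400.
Change = -£44,400 − £0 = -£44,400.
This is the dominant-strategy logic: truthful bidding weakly beats any alternative.

-£44,400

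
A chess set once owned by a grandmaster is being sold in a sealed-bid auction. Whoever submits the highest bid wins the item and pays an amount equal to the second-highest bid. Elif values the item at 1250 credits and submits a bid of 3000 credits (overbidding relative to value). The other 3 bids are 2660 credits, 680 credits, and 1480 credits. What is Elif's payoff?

Highest competing bid: 2660 credits.
Elif's bid 3000 credits is the highest overall, so Elif wins and pays the second-highest bid, 2660 credits.
Payoff = value − price = 1250 credits − 2660 credits = -1410 credits.
Overbidding won the item at a price above value — truthful bidding would have avoided this loss.

Elif's payoff: -1410 credits.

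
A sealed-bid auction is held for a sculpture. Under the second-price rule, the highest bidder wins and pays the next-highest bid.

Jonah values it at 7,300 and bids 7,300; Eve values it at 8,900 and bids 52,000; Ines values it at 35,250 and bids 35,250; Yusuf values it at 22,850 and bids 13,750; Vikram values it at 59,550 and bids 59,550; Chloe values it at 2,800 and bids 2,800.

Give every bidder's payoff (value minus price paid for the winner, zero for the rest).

Jonah 0, Eve 0, Ines 0, Yusuf 0, Vikram 7,550, Chloe 0.

Bids in descending order: Vikram 59,550, then Eve 52,000, then Ines 35,250, then Yusuf 13,750, then Jonah 7,300, then Chloe 2,800.
Vikram has the top bid and wins; the price is the second-highest bid, 52,000.
Vikram's payoff = 59,550 − 52,000 = 7,550. All other bidders lose, so their payoff is 0.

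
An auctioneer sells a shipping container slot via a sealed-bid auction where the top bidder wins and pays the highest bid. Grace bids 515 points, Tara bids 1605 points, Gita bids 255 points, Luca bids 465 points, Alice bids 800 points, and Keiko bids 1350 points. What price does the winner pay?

Sorted high to low: Tara 1605 points, then Keiko 1350 points, then Alice 800 points, then Grace 515 points, then Luca 465 points, then Gita 255 points.
Tara is the highest bidder, so Tara wins.
Under the first-price rule, the price is the highest bid: 1605 points.

Price paid: 1605 points.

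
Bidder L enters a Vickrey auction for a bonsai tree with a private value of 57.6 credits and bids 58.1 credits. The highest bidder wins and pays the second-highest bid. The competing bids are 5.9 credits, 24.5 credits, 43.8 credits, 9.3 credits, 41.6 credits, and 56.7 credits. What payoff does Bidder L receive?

Highest competing bid: 56.7 credits.
Bidder L's bid 58.1 credits is the highest overall, so Bidder L wins and pays the second-highest bid, 56.7 credits.
Payoff = value − price = 57.6 credits − 56.7 credits = 0.9 credits.

Bidder L's payoff: 0.9 credits.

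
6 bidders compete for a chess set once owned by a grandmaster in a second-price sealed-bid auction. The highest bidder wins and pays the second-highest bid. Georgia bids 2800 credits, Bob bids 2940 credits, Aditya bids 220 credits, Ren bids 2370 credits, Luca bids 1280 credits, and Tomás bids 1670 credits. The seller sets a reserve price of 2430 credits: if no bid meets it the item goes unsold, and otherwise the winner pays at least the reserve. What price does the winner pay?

2800 credits

Sorted high to low: Bob 2940 credits; Georgia 2800 credits; Ren 2370 credits; Tomás 1670 credits; Luca 1280 credits; Aditya 220 credits.
Bob has the highest bid, so Bob wins.
The second-highest bid is 2800 credits, which exceeds the reserve, so that sets the price.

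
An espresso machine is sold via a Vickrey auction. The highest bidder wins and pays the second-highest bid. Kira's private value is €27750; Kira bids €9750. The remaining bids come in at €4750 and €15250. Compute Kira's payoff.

Kira's payoff: €0.

Highest competing bid: €15250.
Kira's bid €9750 is not the highest, so Kira loses, pays nothing, and earns zero payoff.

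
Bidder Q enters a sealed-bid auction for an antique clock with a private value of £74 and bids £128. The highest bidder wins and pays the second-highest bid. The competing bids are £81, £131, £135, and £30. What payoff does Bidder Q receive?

Payoff = £0.

Highest competing bid: £135.
Bidder Q's bid £128 is not the highest, so Bidder Q loses, pays nothing, and earns zero payoff.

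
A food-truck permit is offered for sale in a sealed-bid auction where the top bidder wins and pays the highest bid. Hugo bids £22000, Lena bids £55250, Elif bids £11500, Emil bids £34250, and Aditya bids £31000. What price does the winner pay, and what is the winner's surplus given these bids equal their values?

Price £55250; surplus £0.

Ranking the bids: Lena £55250, then Emil £34250, then Aditya £31000, then Hugo £22000, then Elif £11500.
Lena is the highest bidder, so Lena wins.
Under the first-price rule, the price is the highest bid: £55250.
Surplus = £55250 − £55250 = £0.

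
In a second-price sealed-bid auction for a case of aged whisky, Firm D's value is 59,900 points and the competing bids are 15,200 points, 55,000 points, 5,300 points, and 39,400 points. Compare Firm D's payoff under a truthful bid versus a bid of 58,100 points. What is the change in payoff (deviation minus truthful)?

Payoff change: 0 points.

The highest competing bid is 55,000 points.
Bidding truthfully at 59,900 points: Firm D has the top bid, wins, and pays the second-highest bid 55,000 points. Payoff = 59,900 points − 55,000 points = 4,900 points.
Bidding 58,100 points: Firm D has the top bid, wins, and pays the second-highest bid 55,000 points. Payoff = 59,900 points − 55,000 points = 4,900 points.
Change = 4,900 points − 4,900 points = 0 points.
The bid only affects whether you win, not the price — here both bids land on the same side of the top rival bid, so the deviation is payoff-neutral.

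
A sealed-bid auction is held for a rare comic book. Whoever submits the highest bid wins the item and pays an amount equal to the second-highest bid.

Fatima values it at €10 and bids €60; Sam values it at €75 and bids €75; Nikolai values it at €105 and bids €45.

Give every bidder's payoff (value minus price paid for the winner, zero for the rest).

Payoffs: Fatima €0, Sam €15, Nikolai €0.

Sorted high to low: Sam €75; Fatima €60; Nikolai €45.
Sam has the top bid and wins; the price is the second-highest bid, €60.
Sam's payoff = €75 − €60 = €15. All other bidders lose, so their payoff is 0.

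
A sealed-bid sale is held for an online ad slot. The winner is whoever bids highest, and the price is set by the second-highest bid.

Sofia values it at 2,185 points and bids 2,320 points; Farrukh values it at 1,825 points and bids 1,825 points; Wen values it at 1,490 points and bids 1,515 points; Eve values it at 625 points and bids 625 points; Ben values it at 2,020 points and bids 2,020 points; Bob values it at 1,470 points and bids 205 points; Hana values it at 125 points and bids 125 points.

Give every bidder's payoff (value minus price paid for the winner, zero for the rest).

Sorted high to low: Sofia 2,320 points > Ben 2,020 points > Farrukh 1,825 points > Wen 1,515 points > Eve 625 points > Bob 205 points > Hana 125 points.
Sofia has the top bid and wins; the price is the second-highest bid, 2,020 points.
Sofia's payoff = 2,185 points − 2,020 points = 165 points. All other bidders lose, so their payoff is 0.

Sofia 165 points, Farrukh 0 points, Wen 0 points, Eve 0 points, Ben 0 points, Bob 0 points, Hana 0 points.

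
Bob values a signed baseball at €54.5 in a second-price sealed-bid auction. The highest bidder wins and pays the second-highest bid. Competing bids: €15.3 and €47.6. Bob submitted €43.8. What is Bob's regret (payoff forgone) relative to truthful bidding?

The highest competing bid is €47.6.
Bidding truthfully at €54.5: Bob has the top bid, wins, and pays the second-highest bid €47.6. Payoff = €54.5 − €47.6 = €6.9.
Bidding €43.8: the top bid is €47.6 (a rival), so Bob loses. Payoff = €0.0.
Regret = truthful payoff − actual payoff = €6.9 − €0.0 = €6.9.

Payoff forgone: €6.9.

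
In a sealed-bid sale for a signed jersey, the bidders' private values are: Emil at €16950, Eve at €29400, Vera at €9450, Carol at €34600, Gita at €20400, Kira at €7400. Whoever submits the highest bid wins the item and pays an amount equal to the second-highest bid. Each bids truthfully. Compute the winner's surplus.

Winner's surplus: €5200.

Ranking the bids: Carol €34600 > Eve €29400 > Gita €20400 > Emil €16950 > Vera €9450 > Kira €7400.
Carol wins with the top bid and pays the second-highest, €29400.
Surplus = €34600 − €29400 = €5200.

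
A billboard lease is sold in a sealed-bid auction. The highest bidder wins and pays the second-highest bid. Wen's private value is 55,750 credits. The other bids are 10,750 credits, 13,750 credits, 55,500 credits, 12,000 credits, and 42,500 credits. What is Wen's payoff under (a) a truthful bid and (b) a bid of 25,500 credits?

(a) 250 credits  (b) 0 credits

The highest competing bid is 55,500 credits.
Bidding truthfully at 55,750 credits: Wen has the top bid, wins, and pays the second-highest bid 55,500 credits. Payoff = 55,750 credits − 55,500 credits = 250 credits.
Bidding 25,500 credits: the top bid is 55,500 credits (a rival), so Wen loses. Payoff = 0 credits.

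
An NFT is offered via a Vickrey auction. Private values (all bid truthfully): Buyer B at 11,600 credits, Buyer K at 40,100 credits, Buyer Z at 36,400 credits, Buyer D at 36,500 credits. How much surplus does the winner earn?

Ordered from highest: Buyer K 40,100 credits; Buyer D 36,500 credits; Buyer Z 36,400 credits; Buyer B 11,600 credits.
Buyer K wins with the top bid and pays the second-highest, 36,500 credits.
Surplus = 40,100 credits − 36,500 credits = 3,600 credits.

Winner's surplus: 3,600 credits.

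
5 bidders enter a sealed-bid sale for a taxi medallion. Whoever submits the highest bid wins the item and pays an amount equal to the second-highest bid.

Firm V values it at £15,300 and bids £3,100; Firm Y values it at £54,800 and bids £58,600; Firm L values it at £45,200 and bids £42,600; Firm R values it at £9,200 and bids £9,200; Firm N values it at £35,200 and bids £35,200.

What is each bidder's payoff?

Firm V £0, Firm Y £12,200, Firm L £0, Firm R £0, Firm N £0.

Bids in descending order: Firm Y £58,600, then Firm L £42,600, then Firm N £35,200, then Firm R £9,200, then Firm V £3,100.
Firm Y has the top bid and wins; the price is the second-highest bid, £42,600.
Firm Y's payoff = £54,800 − £42,600 = £12,200. All other bidders lose, so their payoff is 0.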